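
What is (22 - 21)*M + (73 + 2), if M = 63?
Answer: 138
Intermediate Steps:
(22 - 21)*M + (73 + 2) = (22 - 21)*63 + (73 + 2) = 1*63 + 75 = 63 + 75 = 138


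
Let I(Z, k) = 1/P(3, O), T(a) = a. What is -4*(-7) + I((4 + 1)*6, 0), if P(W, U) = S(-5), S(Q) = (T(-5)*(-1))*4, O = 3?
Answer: 561/20 ≈ 28.050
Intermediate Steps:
S(Q) = 20 (S(Q) = -5*(-1)*4 = 5*4 = 20)
P(W, U) = 20
I(Z, k) = 1/20
-4*(-7) + I((4 + 1)*6, 0) = -4*(-7) + 1/20 = 28 + 1/20 = 561/20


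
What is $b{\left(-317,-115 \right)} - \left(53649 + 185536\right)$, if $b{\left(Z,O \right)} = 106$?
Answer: $-239079$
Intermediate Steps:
$b{\left(-317,-115 \right)} - \left(53649 + 185536\right) = 106 - \left(53649 + 185536\right) = 106 - 239185 = -239079$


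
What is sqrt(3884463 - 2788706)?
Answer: sqrt(1095757) ≈ 1046.8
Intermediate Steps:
sqrt(3884463 - 2788706) = sqrt(1095757)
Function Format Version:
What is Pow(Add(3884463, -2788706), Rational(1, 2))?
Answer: Pow(1095757, Rational(1, 2)) ≈ 1046.8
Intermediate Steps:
Pow(Add(3884463, -2788706), Rational(1, 2)) = Pow(1095757, Rational(1, 2))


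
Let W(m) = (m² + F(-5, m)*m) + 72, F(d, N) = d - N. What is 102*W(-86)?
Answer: 51204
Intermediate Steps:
W(m) = 72 + m² + m*(-5 - m) (W(m) = (m² + (-5 - m)*m) + 72 = (m² + m*(-5 - m)) + 72 = 72 + m² + m*(-5 - m))
102*W(-86) = 102*(72 - 5*(-86)) = 102*(72 + 430) = 102*502 = 51204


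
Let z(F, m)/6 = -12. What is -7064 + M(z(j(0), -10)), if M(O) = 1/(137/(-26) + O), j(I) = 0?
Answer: -14191602/2009 ≈ -7064.0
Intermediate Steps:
z(F, m) = -72 (z(F, m) = 6*(-12) = -72)
M(O) = 1/(-137/26 + O) (M(O) = 1/(137*(-1/26) + O) = 1/(-137/26 + O))
-7064 + M(z(j(0), -10)) = -7064 + 26/(-137 + 26*(-72)) = -7064 + 26/(-137 - 1872) = -7064 + 26/(-2009) = -7064 + 26*(-1/2009) = -7064 - 26/2009 = -14191602/2009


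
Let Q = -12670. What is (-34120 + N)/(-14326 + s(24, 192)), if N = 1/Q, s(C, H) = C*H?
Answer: 432300401/123127060 ≈ 3.5110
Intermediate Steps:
N = -1/12670 (N = 1/(-12670) = -1/12670 ≈ -7.8927e-5)
(-34120 + N)/(-14326 + s(24, 192)) = (-34120 - 1/12670)/(-14326 + 24*192) = -432300401/(12670*(-14326 + 4608)) = -432300401/12670/(-9718) = -432300401/12670*(-1/9718) = 432300401/123127060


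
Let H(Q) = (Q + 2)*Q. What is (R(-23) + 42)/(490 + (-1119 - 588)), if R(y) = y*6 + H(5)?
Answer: 61/1217 ≈ 0.050123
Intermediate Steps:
H(Q) = Q*(2 + Q) (H(Q) = (2 + Q)*Q = Q*(2 + Q))
R(y) = 35 + 6*y (R(y) = y*6 + 5*(2 + 5) = 6*y + 5*7 = 6*y + 35 = 35 + 6*y)
(R(-23) + 42)/(490 + (-1119 - 588)) = ((35 + 6*(-23)) + 42)/(490 + (-1119 - 588)) = ((35 - 138) + 42)/(490 - 1707) = (-103 + 42)/(-1217) = -61*(-1/1217) = 61/1217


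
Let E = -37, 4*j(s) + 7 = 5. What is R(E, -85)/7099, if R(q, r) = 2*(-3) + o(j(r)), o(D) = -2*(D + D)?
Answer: -4/7099 ≈ -0.00056346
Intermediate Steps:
j(s) = -½ (j(s) = -7/4 + (¼)*5 = -7/4 + 5/4 = -½)
o(D) = -4*D
R(q, r) = -4 (R(q, r) = 2*(-3) - 4*(-½) = -6 + 2 = -4)
R(E, -85)/7099 = -4/7099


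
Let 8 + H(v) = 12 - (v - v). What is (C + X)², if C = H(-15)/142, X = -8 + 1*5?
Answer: 44521/5041 ≈ 8.8318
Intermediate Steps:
X = -3 (X = -8 + 5 = -3)
H(v) = 4 (H(v) = -8 + (12 - (v - v)) = -8 + (12 - 1*0) = -8 + (12 + 0) = -8 + 12 = 4)
C = 2/71 (C = 4/142 = 4*(1/142) = 2/71 ≈ 0.028169)
(C + X)² = (2/71 - 3)² = (-211/71)² = 44521/5041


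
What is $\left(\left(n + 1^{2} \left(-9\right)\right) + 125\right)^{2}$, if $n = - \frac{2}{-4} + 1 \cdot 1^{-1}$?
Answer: $\frac{55225}{4} \approx 13806.0$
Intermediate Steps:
$n = \frac{3}{2}$ ($n = \left(-2\right) \left(- \frac{1}{4}\right) + 1 \cdot 1 = \frac{1}{2} + 1 = \frac{3}{2} \approx 1.5$)
$\left(\left(n + 1^{2} \left(-9\right)\right) + 125\right)^{2} = \left(\left(\frac{3}{2} + 1^{2} \left(-9\right)\right) + 125\right)^{2} = \left(\left(\frac{3}{2} + 1 \left(-9\right)\right) + 125\right)^{2} = \left(\left(\frac{3}{2} - 9\right) + 125\right)^{2} = \left(- \frac{15}{2} + 125\right)^{2} = \left(\frac{235}{2}\right)^{2} = \frac{55225}{4}$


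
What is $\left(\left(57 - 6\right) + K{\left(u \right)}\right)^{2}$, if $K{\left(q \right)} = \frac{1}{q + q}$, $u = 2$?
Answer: $\frac{42025}{16} \approx 2626.6$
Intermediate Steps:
$K{\left(q \right)} = \frac{1}{2 q}$
$\left(\left(57 - 6\right) + K{\left(u \right)}\right)^{2} = \left(\left(57 - 6\right) + \frac{1}{2 \cdot 2}\right)^{2} = \left(\left(57 - 6\right) + \frac{1}{2} \cdot \frac{1}{2}\right)^{2} = \left(51 + \frac{1}{4}\right)^{2} = \left(\frac{205}{4}\right)^{2} = \frac{42025}{16}$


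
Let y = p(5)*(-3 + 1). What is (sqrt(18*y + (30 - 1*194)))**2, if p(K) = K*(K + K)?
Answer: -1964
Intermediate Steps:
p(K) = 2*K**2 (p(K) = K*(2*K) = 2*K**2)
y = -100 (y = (2*5**2)*(-3 + 1) = (2*25)*(-2) = 50*(-2) = -100)
(sqrt(18*y + (30 - 1*194)))**2 = (sqrt(18*(-100) + (30 - 1*194)))**2 = (sqrt(-1800 + (30 - 194)))**2 = (sqrt(-1800 - 164))**2 = (sqrt(-1964))**2 = (2*I*sqrt(491))**2 = -1964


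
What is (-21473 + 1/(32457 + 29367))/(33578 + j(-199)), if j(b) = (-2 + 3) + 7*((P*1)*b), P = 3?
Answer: -1327546751/1817625600 ≈ -0.73037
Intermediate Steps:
j(b) = 1 + 21*b (j(b) = (-2 + 3) + 7*((3*1)*b) = 1 + 7*(3*b) = 1 + 21*b)
(-21473 + 1/(32457 + 29367))/(33578 + j(-199)) = (-21473 + 1/(32457 + 29367))/(33578 + (1 + 21*(-199))) = (-21473 + 1/61824)/(33578 + (1 - 4179)) = (-21473 + 1/61824)/(33578 - 4178) = -1327546751/61824/29400 = -1327546751/61824*1/29400 = -1327546751/1817625600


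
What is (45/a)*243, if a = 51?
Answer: 3645/17 ≈ 214.41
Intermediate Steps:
(45/a)*243 = (45/51)*243 = (45*(1/51))*243 = (15/17)*243 = 3645/17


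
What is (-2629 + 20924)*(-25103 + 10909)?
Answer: -259679230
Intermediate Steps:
(-2629 + 20924)*(-25103 + 10909) = 18295*(-14194) = -259679230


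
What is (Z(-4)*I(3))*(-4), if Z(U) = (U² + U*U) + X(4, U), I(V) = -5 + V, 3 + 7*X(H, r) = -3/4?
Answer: 1762/7 ≈ 251.71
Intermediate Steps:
X(H, r) = -15/28 (X(H, r) = -3/7 + (-3/4)/7 = -3/7 + (-3*¼)/7 = -3/7 + (⅐)*(-¾) = -3/7 - 3/28 = -15/28)
Z(U) = -15/28 + 2*U² (Z(U) = (U² + U*U) - 15/28 = (U² + U²) - 15/28 = 2*U² - 15/28 = -15/28 + 2*U²)
(Z(-4)*I(3))*(-4) = ((-15/28 + 2*(-4)²)*(-5 + 3))*(-4) = ((-15/28 + 2*16)*(-2))*(-4) = ((-15/28 + 32)*(-2))*(-4) = ((881/28)*(-2))*(-4) = -881/14*(-4) = 1762/7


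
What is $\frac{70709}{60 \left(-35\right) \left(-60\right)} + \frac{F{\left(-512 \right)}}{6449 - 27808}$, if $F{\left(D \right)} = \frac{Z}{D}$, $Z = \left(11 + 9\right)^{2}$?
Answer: $\frac{3020743937}{5382468000} \approx 0.56122$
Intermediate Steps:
$Z = 400$ ($Z = 20^{2} = 400$)
$F{\left(D \right)} = \frac{400}{D}$
$\frac{70709}{60 \left(-35\right) \left(-60\right)} + \frac{F{\left(-512 \right)}}{6449 - 27808} = \frac{70709}{60 \left(-35\right) \left(-60\right)} + \frac{400 \frac{1}{-512}}{6449 - 27808} = \frac{70709}{\left(-2100\right) \left(-60\right)} + \frac{400 \left(- \frac{1}{512}\right)}{-21359} = \frac{70709}{126000} - - \frac{25}{683488} = 70709 \cdot \frac{1}{126000} + \frac{25}{683488} = \frac{70709}{126000} + \frac{25}{683488} = \frac{3020743937}{5382468000}$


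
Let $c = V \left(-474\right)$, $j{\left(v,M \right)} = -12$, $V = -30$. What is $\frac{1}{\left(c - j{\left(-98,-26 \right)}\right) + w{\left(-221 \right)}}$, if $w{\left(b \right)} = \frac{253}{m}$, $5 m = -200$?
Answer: $\frac{40}{569027} \approx 7.0295 \cdot 10^{-5}$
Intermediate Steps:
$m = -40$ ($m = \frac{1}{5} \left(-200\right) = -40$)
$c = 14220$ ($c = \left(-30\right) \left(-474\right) = 14220$)
$w{\left(b \right)} = - \frac{253}{40}$ ($w{\left(b \right)} = \frac{253}{-40} = 253 \left(- \frac{1}{40}\right) = - \frac{253}{40}$)
$\frac{1}{\left(c - j{\left(-98,-26 \right)}\right) + w{\left(-221 \right)}} = \frac{1}{\left(14220 - -12\right) - \frac{253}{40}} = \frac{1}{\left(14220 + 12\right) - \frac{253}{40}} = \frac{1}{14232 - \frac{253}{40}} = \frac{1}{\frac{569027}{40}} = \frac{40}{569027}$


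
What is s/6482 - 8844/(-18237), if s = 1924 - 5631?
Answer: -3425917/39404078 ≈ -0.086943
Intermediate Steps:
s = -3707
s/6482 - 8844/(-18237) = -3707/6482 - 8844/(-18237) = -3707*1/6482 - 8844*(-1/18237) = -3707/6482 + 2948/6079 = -3425917/39404078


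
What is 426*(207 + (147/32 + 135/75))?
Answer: 7272459/80 ≈ 90906.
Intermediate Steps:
426*(207 + (147/32 + 135/75)) = 426*(207 + (147*(1/32) + 135*(1/75))) = 426*(207 + (147/32 + 9/5)) = 426*(207 + 1023/160) = 426*(34143/160) = 7272459/80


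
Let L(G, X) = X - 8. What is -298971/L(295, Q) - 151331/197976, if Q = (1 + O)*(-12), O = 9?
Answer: 7396214041/3167616 ≈ 2334.9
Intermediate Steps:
Q = -120 (Q = (1 + 9)*(-12) = 10*(-12) = -120)
L(G, X) = -8 + X
-298971/L(295, Q) - 151331/197976 = -298971/(-8 - 120) - 151331/197976 = -298971/(-128) - 151331*1/197976 = -298971*(-1/128) - 151331/197976 = 298971/128 - 151331/197976 = 7396214041/3167616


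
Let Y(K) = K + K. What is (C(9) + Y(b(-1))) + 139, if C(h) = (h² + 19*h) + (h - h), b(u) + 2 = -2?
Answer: 383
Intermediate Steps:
b(u) = -4 (b(u) = -2 - 2 = -4)
Y(K) = 2*K
C(h) = h² + 19*h (C(h) = (h² + 19*h) + 0 = h² + 19*h)
(C(9) + Y(b(-1))) + 139 = (9*(19 + 9) + 2*(-4)) + 139 = (9*28 - 8) + 139 = (252 - 8) + 139 = 244 + 139 = 383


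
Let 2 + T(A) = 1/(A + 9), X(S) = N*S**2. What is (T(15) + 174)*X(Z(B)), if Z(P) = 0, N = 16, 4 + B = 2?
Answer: 0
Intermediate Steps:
B = -2 (B = -4 + 2 = -2)
X(S) = 16*S**2
T(A) = -2 + 1/(9 + A) (T(A) = -2 + 1/(A + 9) = -2 + 1/(9 + A))
(T(15) + 174)*X(Z(B)) = ((-17 - 2*15)/(9 + 15) + 174)*(16*0**2) = ((-17 - 30)/24 + 174)*(16*0) = ((1/24)*(-47) + 174)*0 = (-47/24 + 174)*0 = (4129/24)*0 = 0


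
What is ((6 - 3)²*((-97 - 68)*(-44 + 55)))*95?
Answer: -1551825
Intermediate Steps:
((6 - 3)²*((-97 - 68)*(-44 + 55)))*95 = (3²*(-165*11))*95 = (9*(-1815))*95 = -16335*95 = -1551825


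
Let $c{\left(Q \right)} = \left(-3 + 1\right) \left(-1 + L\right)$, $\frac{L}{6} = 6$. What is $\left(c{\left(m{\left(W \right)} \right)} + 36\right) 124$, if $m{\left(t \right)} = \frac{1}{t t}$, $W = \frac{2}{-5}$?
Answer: $-4216$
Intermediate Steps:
$L = 36$ ($L = 6 \cdot 6 = 36$)
$W = - \frac{2}{5}$ ($W = 2 \left(- \frac{1}{5}\right) = - \frac{2}{5} \approx -0.4$)
$m{\left(t \right)} = \frac{1}{t^{2}}$
$c{\left(Q \right)} = -70$ ($c{\left(Q \right)} = \left(-3 + 1\right) \left(-1 + 36\right) = \left(-2\right) 35 = -70$)
$\left(c{\left(m{\left(W \right)} \right)} + 36\right) 124 = \left(-70 + 36\right) 124 = \left(-34\right) 124 = -4216$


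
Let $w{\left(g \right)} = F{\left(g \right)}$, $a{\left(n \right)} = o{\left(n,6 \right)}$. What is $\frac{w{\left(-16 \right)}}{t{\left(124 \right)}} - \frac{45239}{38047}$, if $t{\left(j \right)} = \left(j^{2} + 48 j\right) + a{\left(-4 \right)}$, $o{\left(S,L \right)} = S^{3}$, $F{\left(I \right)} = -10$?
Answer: $- \frac{481171283}{404515704} \approx -1.1895$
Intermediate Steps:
$a{\left(n \right)} = n^{3}$
$t{\left(j \right)} = -64 + j^{2} + 48 j$ ($t{\left(j \right)} = \left(j^{2} + 48 j\right) + \left(-4\right)^{3} = \left(j^{2} + 48 j\right) - 64 = -64 + j^{2} + 48 j$)
$w{\left(g \right)} = -10$
$\frac{w{\left(-16 \right)}}{t{\left(124 \right)}} - \frac{45239}{38047} = - \frac{10}{-64 + 124^{2} + 48 \cdot 124} - \frac{45239}{38047} = - \frac{10}{-64 + 15376 + 5952} - \frac{45239}{38047} = - \frac{10}{21264} - \frac{45239}{38047} = \left(-10\right) \frac{1}{21264} - \frac{45239}{38047} = - \frac{5}{10632} - \frac{45239}{38047} = - \frac{481171283}{404515704}$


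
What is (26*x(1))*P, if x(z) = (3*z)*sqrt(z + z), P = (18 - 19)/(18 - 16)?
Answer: -39*sqrt(2) ≈ -55.154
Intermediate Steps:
P = -1/2 ≈ -0.50000
x(z) = 3*sqrt(2)*z**(3/2) (x(z) = (3*z)*sqrt(2*z) = (3*z)*(sqrt(2)*sqrt(z)) = 3*sqrt(2)*z**(3/2))
(26*x(1))*P = (26*(3*sqrt(2)*1**(3/2)))*(-1/2) = (26*(3*sqrt(2)*1))*(-1/2) = (26*(3*sqrt(2)))*(-1/2) = (78*sqrt(2))*(-1/2) = -39*sqrt(2)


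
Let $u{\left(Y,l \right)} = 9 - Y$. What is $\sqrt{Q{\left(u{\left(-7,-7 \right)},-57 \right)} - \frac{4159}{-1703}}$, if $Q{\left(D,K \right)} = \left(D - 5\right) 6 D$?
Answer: $\frac{\sqrt{3069703481}}{1703} \approx 32.534$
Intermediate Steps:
$Q{\left(D,K \right)} = D \left(-30 + 6 D\right)$ ($Q{\left(D,K \right)} = \left(D - 5\right) 6 D = \left(-5 + D\right) 6 D = \left(-30 + 6 D\right) D = D \left(-30 + 6 D\right)$)
$\sqrt{Q{\left(u{\left(-7,-7 \right)},-57 \right)} - \frac{4159}{-1703}} = \sqrt{6 \left(9 - -7\right) \left(-5 + \left(9 - -7\right)\right) - \frac{4159}{-1703}} = \sqrt{6 \left(9 + 7\right) \left(-5 + \left(9 + 7\right)\right) - - \frac{4159}{1703}} = \sqrt{6 \cdot 16 \left(-5 + 16\right) + \frac{4159}{1703}} = \sqrt{6 \cdot 16 \cdot 11 + \frac{4159}{1703}} = \sqrt{1056 + \frac{4159}{1703}} = \sqrt{\frac{1802527}{1703}} = \frac{\sqrt{3069703481}}{1703}$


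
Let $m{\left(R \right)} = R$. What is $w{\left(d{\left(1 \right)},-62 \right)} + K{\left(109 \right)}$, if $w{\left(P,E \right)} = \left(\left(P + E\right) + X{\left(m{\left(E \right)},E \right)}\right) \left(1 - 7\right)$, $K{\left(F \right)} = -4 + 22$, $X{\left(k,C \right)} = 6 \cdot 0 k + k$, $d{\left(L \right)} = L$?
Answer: $756$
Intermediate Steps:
$X{\left(k,C \right)} = k$ ($X{\left(k,C \right)} = 6 \cdot 0 + k = 0 + k = k$)
$K{\left(F \right)} = 18$
$w{\left(P,E \right)} = - 12 E - 6 P$ ($w{\left(P,E \right)} = \left(\left(P + E\right) + E\right) \left(1 - 7\right) = \left(\left(E + P\right) + E\right) \left(-6\right) = \left(P + 2 E\right) \left(-6\right) = - 12 E - 6 P$)
$w{\left(d{\left(1 \right)},-62 \right)} + K{\left(109 \right)} = \left(\left(-12\right) \left(-62\right) - 6\right) + 18 = \left(744 - 6\right) + 18 = 738 + 18 = 756$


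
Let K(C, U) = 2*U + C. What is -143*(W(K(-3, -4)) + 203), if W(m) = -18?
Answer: -26455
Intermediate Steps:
K(C, U) = C + 2*U
-143*(W(K(-3, -4)) + 203) = -143*(-18 + 203) = -143*185 = -26455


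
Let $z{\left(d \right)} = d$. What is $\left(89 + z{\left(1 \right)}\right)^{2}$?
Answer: $8100$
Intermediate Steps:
$\left(89 + z{\left(1 \right)}\right)^{2} = \left(89 + 1\right)^{2} = 90^{2} = 8100$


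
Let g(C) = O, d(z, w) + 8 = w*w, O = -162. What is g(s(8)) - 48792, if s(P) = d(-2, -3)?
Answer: -48954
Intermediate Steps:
d(z, w) = -8 + w² (d(z, w) = -8 + w*w = -8 + w²)
s(P) = 1 (s(P) = -8 + (-3)² = -8 + 9 = 1)
g(C) = -162
g(s(8)) - 48792 = -162 - 48792 = -48954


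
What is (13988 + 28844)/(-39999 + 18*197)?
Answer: -42832/36453 ≈ -1.1750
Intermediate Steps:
(13988 + 28844)/(-39999 + 18*197) = 42832/(-39999 + 3546) = 42832/(-36453) = 42832*(-1/36453) = -42832/36453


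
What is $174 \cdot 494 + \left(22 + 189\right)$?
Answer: $86167$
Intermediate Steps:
$174 \cdot 494 + \left(22 + 189\right) = 85956 + 211 = 86167$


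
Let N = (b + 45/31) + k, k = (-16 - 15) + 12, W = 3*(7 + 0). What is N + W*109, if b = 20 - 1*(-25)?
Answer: 71810/31 ≈ 2316.5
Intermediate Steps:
W = 21 (W = 3*7 = 21)
b = 45 (b = 20 + 25 = 45)
k = -19 (k = -31 + 12 = -19)
N = 851/31 (N = (45 + 45/31) - 19 = 1440/31 - 19 = 851/31 ≈ 27.452)
N + W*109 = 851/31 + 21*109 = 851/31 + 2289 = 71810/31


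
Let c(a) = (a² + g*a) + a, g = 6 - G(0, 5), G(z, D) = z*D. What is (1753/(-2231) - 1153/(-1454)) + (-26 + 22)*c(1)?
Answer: -103780487/3243874 ≈ -31.993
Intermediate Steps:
G(z, D) = D*z
g = 6 (g = 6 - 5*0 = 6 - 1*0 = 6 + 0 = 6)
c(a) = a² + 7*a (c(a) = (a² + 6*a) + a = a² + 7*a)
(1753/(-2231) - 1153/(-1454)) + (-26 + 22)*c(1) = (1753/(-2231) - 1153/(-1454)) + (-26 + 22)*(1*(7 + 1)) = (1753*(-1/2231) - 1153*(-1/1454)) - 4*8 = (-1753/2231 + 1153/1454) - 4*8 = 23481/3243874 - 32 = -103780487/3243874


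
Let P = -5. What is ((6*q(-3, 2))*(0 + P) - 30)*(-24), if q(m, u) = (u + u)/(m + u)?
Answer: -2160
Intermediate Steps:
q(m, u) = 2*u/(m + u) (q(m, u) = (2*u)/(m + u) = 2*u/(m + u))
((6*q(-3, 2))*(0 + P) - 30)*(-24) = ((6*(2*2/(-3 + 2)))*(0 - 5) - 30)*(-24) = ((6*(2*2/(-1)))*(-5) - 30)*(-24) = ((6*(2*2*(-1)))*(-5) - 30)*(-24) = ((6*(-4))*(-5) - 30)*(-24) = (-24*(-5) - 30)*(-24) = (120 - 30)*(-24) = 90*(-24) = -2160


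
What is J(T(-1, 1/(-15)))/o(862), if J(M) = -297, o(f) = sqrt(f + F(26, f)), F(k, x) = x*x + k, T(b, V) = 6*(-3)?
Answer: -297*sqrt(7)/2282 ≈ -0.34434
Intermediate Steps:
T(b, V) = -18
F(k, x) = k + x**2 (F(k, x) = x**2 + k = k + x**2)
o(f) = sqrt(26 + f + f**2) (o(f) = sqrt(f + (26 + f**2)) = sqrt(26 + f + f**2))
J(T(-1, 1/(-15)))/o(862) = -297/sqrt(26 + 862 + 862**2) = -297/sqrt(26 + 862 + 743044) = -297*sqrt(7)/2282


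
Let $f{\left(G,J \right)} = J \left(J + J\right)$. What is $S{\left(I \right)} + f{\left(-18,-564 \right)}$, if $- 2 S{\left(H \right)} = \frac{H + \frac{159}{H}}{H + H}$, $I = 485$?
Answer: $\frac{149648204354}{235225} \approx 6.3619 \cdot 10^{5}$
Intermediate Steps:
$f{\left(G,J \right)} = 2 J^{2}$ ($f{\left(G,J \right)} = J 2 J = 2 J^{2}$)
$S{\left(H \right)} = - \frac{H + \frac{159}{H}}{4 H}$ ($S{\left(H \right)} = - \frac{\left(H + \frac{159}{H}\right) \frac{1}{H + H}}{2} = - \frac{\left(H + \frac{159}{H}\right) \frac{1}{2 H}}{2} = - \frac{\frac{1}{2} \frac{1}{H} \left(H + \frac{159}{H}\right)}{2} = - \frac{H + \frac{159}{H}}{4 H}$)
$S{\left(I \right)} + f{\left(-18,-564 \right)} = \frac{-159 - 485^{2}}{4 \cdot 235225} + 2 \left(-564\right)^{2} = \frac{1}{4} \cdot \frac{1}{235225} \left(-159 - 235225\right) + 2 \cdot 318096 = \frac{1}{4} \cdot \frac{1}{235225} \left(-159 - 235225\right) + 636192 = \frac{1}{4} \cdot \frac{1}{235225} \left(-235384\right) + 636192 = - \frac{58846}{235225} + 636192 = \frac{149648204354}{235225}$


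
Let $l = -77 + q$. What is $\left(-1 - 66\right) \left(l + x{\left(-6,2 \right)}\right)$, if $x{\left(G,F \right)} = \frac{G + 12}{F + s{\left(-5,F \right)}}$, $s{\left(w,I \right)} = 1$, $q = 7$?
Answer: $4556$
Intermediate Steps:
$l = -70$ ($l = -77 + 7 = -70$)
$x{\left(G,F \right)} = \frac{12 + G}{1 + F}$ ($x{\left(G,F \right)} = \frac{G + 12}{F + 1} = \frac{12 + G}{1 + F}$)
$\left(-1 - 66\right) \left(l + x{\left(-6,2 \right)}\right) = \left(-1 - 66\right) \left(-70 + \frac{12 - 6}{1 + 2}\right) = - 67 \left(-70 + \frac{1}{3} \cdot 6\right) = - 67 \left(-70 + 2\right) = \left(-67\right) \left(-68\right) = 4556$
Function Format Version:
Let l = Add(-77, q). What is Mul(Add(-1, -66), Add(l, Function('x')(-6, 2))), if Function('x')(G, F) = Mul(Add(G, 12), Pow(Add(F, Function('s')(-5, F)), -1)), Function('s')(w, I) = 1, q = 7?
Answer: 4556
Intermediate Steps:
l = -70 (l = Add(-77, 7) = -70)
Function('x')(G, F) = Mul(Pow(Add(1, F), -1), Add(12, G)) (Function('x')(G, F) = Mul(Add(G, 12), Pow(Add(F, 1), -1)) = Mul(Add(12, G), Pow(Add(1, F), -1)) = Mul(Pow(Add(1, F), -1), Add(12, G)))
Mul(Add(-1, -66), Add(l, Function('x')(-6, 2))) = Mul(Add(-1, -66), Add(-70, Mul(Pow(Add(1, 2), -1), Add(12, -6)))) = Mul(-67, Add(-70, Mul(Pow(3, -1), 6))) = Mul(-67, Add(-70, Mul(Rational(1, 3), 6))) = Mul(-67, Add(-70, 2)) = Mul(-67, -68) = 4556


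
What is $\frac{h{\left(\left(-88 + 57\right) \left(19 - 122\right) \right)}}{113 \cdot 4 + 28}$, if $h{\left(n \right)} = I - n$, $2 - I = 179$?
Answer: $- \frac{337}{48} \approx -7.0208$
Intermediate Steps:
$I = -177$ ($I = 2 - 179 = -177$)
$h{\left(n \right)} = -177 - n$
$\frac{h{\left(\left(-88 + 57\right) \left(19 - 122\right) \right)}}{113 \cdot 4 + 28} = \frac{-177 - \left(-88 + 57\right) \left(19 - 122\right)}{113 \cdot 4 + 28} = \frac{-177 - \left(-31\right) \left(-103\right)}{452 + 28} = \frac{-177 - 3193}{480} = \left(-177 - 3193\right) \frac{1}{480} = \left(-3370\right) \frac{1}{480} = - \frac{337}{48}$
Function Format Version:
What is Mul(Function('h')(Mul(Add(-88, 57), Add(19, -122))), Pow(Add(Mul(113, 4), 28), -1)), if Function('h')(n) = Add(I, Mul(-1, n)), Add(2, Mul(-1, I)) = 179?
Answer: Rational(-337, 48) ≈ -7.0208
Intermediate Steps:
I = -177 (I = Add(2, Mul(-1, 179)) = Add(2, -179) = -177)
Function('h')(n) = Add(-177, Mul(-1, n))
Mul(Function('h')(Mul(Add(-88, 57), Add(19, -122))), Pow(Add(Mul(113, 4), 28), -1)) = Mul(Add(-177, Mul(-1, Mul(Add(-88, 57), Add(19, -122)))), Pow(Add(Mul(113, 4), 28), -1)) = Mul(Add(-177, Mul(-1, Mul(-31, -103))), Pow(Add(452, 28), -1)) = Mul(Add(-177, Mul(-1, 3193)), Pow(480, -1)) = Mul(Add(-177, -3193), Rational(1, 480)) = Mul(-3370, Rational(1, 480)) = Rational(-337, 48)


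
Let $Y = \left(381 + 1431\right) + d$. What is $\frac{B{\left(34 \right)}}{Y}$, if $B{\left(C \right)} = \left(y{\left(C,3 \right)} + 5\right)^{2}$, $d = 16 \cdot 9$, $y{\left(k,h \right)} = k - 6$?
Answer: $\frac{363}{652} \approx 0.55675$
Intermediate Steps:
$y{\left(k,h \right)} = -6 + k$ ($y{\left(k,h \right)} = k - 6 = -6 + k$)
$d = 144$
$B{\left(C \right)} = \left(-1 + C\right)^{2}$ ($B{\left(C \right)} = \left(\left(-6 + C\right) + 5\right)^{2} = \left(-1 + C\right)^{2}$)
$Y = 1956$ ($Y = \left(381 + 1431\right) + 144 = 1812 + 144 = 1956$)
$\frac{B{\left(34 \right)}}{Y} = \frac{\left(-1 + 34\right)^{2}}{1956} = 33^{2} \cdot \frac{1}{1956} = 1089 \cdot \frac{1}{1956} = \frac{363}{652}$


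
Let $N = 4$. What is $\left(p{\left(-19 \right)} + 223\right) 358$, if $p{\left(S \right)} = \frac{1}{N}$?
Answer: $\frac{159847}{2} \approx 79924.0$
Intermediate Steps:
$p{\left(S \right)} = \frac{1}{4}$
$\left(p{\left(-19 \right)} + 223\right) 358 = \left(\frac{1}{4} + 223\right) 358 = \frac{893}{4} \cdot 358 = \frac{159847}{2}$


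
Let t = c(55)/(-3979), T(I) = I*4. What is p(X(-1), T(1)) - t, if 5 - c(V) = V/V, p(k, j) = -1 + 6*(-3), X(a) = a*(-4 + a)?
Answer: -75597/3979 ≈ -18.999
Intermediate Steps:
T(I) = 4*I
p(k, j) = -19 (p(k, j) = -1 - 18 = -19)
c(V) = 4 (c(V) = 5 - V/V = 5 - 1*1 = 5 - 1 = 4)
t = -4/3979 (t = 4/(-3979) = 4*(-1/3979) = -4/3979 ≈ -0.0010053)
p(X(-1), T(1)) - t = -19 - 1*(-4/3979) = -19 + 4/3979 = -75597/3979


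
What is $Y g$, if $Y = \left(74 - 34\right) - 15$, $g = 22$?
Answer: $550$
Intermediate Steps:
$Y = 25$ ($Y = 40 - 15 = 25$)
$Y g = 25 \cdot 22 = 550$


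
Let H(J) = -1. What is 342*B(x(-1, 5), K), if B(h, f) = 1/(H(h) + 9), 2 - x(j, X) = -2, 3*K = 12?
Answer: 171/4 ≈ 42.750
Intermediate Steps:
K = 4 (K = (1/3)*12 = 4)
x(j, X) = 4 (x(j, X) = 2 - 1*(-2) = 2 + 2 = 4)
B(h, f) = 1/8 (B(h, f) = 1/(-1 + 9) = 1/8)
342*B(x(-1, 5), K) = 342*(1/8) = 171/4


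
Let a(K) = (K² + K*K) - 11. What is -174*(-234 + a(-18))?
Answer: -70122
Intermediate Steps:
a(K) = -11 + 2*K² (a(K) = (K² + K²) - 11 = 2*K² - 11 = -11 + 2*K²)
-174*(-234 + a(-18)) = -174*(-234 + (-11 + 2*(-18)²)) = -174*(-234 + (-11 + 2*324)) = -174*(-234 + (-11 + 648)) = -174*(-234 + 637) = -174*403 = -70122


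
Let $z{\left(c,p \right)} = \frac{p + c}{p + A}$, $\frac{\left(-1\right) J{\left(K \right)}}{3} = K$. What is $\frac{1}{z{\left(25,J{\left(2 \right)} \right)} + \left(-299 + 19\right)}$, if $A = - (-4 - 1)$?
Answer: $- \frac{1}{299} \approx -0.0033445$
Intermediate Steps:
$A = 5$ ($A = \left(-1\right) \left(-5\right) = 5$)
$J{\left(K \right)} = - 3 K$
$z{\left(c,p \right)} = \frac{c + p}{5 + p}$ ($z{\left(c,p \right)} = \frac{p + c}{p + 5} = \frac{c + p}{5 + p}$)
$\frac{1}{z{\left(25,J{\left(2 \right)} \right)} + \left(-299 + 19\right)} = \frac{1}{\frac{25 - 6}{5 - 6} + \left(-299 + 19\right)} = \frac{1}{\frac{25 - 6}{5 - 6} - 280} = \frac{1}{\frac{1}{-1} \cdot 19 - 280} = \frac{1}{\left(-1\right) 19 - 280} = \frac{1}{-19 - 280} = \frac{1}{-299} = - \frac{1}{299}$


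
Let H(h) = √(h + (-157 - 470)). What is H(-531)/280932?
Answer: I*√1158/280932 ≈ 0.00012113*I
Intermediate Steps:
H(h) = √(-627 + h) (H(h) = √(h - 627) = √(-627 + h))
H(-531)/280932 = √(-627 - 531)/280932 = √(-1158)*(1/280932) = (I*√1158)*(1/280932) = I*√1158/280932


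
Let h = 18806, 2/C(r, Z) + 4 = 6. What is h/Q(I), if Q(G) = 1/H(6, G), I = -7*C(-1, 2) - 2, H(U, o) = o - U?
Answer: -282090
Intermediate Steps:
C(r, Z) = 1 (C(r, Z) = 2/(-4 + 6) = 2/2 = 2*(½) = 1)
I = -9 (I = -7*1 - 2 = -7 - 2 = -9)
Q(G) = 1/(-6 + G) (Q(G) = 1/(G - 1*6) = 1/(G - 6) = 1/(-6 + G))
h/Q(I) = 18806/(1/(-6 - 9)) = 18806/(1/(-15)) = 18806/(-1/15) = 18806*(-15) = -282090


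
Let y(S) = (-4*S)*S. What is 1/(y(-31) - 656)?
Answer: -1/4500 ≈ -0.00022222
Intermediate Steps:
y(S) = -4*S²
1/(y(-31) - 656) = 1/(-4*(-31)² - 656) = 1/(-4*961 - 656) = 1/(-3844 - 656) = 1/(-4500) = -1/4500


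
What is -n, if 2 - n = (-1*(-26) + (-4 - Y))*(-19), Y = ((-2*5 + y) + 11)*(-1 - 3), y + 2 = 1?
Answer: -420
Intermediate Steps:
y = -1 (y = -2 + 1 = -1)
Y = 0 (Y = ((-2*5 - 1) + 11)*(-1 - 3) = ((-10 - 1) + 11)*(-4) = (-11 + 11)*(-4) = 0*(-4) = 0)
n = 420 (n = 2 - (-1*(-26) + (-4 - 1*0))*(-19) = 2 - (26 + (-4 + 0))*(-19) = 2 - (26 - 4)*(-19) = 2 - 22*(-19) = 2 - 1*(-418) = 2 + 418 = 420)
-n = -1*420 = -420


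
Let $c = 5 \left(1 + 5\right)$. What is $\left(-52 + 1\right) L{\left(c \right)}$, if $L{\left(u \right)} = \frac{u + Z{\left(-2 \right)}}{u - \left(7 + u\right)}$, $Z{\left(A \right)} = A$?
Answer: $204$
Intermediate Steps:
$c = 30$ ($c = 5 \cdot 6 = 30$)
$L{\left(u \right)} = \frac{2}{7} - \frac{u}{7}$ ($L{\left(u \right)} = \frac{u - 2}{u - \left(7 + u\right)} = \frac{-2 + u}{-7} = \left(-2 + u\right) \left(- \frac{1}{7}\right) = \frac{2}{7} - \frac{u}{7}$)
$\left(-52 + 1\right) L{\left(c \right)} = \left(-52 + 1\right) \left(\frac{2}{7} - \frac{30}{7}\right) = - 51 \left(\frac{2}{7} - \frac{30}{7}\right) = \left(-51\right) \left(-4\right) = 204$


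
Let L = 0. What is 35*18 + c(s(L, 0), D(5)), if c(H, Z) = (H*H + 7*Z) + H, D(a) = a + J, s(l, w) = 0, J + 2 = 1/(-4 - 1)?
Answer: 3248/5 ≈ 649.60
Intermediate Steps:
J = -11/5 (J = -2 + 1/(-4 - 1) = -2 + 1/(-5) = -2 - 1/5 = -11/5 ≈ -2.2000)
D(a) = -11/5 + a (D(a) = a - 11/5 = -11/5 + a)
c(H, Z) = H + H**2 + 7*Z (c(H, Z) = (H**2 + 7*Z) + H = H + H**2 + 7*Z)
35*18 + c(s(L, 0), D(5)) = 35*18 + (0 + 0**2 + 7*(-11/5 + 5)) = 630 + (0 + 0 + 7*(14/5)) = 630 + (0 + 0 + 98/5) = 630 + 98/5 = 3248/5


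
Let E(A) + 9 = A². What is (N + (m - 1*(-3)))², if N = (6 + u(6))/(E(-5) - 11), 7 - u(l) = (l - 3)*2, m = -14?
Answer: 2304/25 ≈ 92.160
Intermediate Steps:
u(l) = 13 - 2*l (u(l) = 7 - (l - 3)*2 = 7 - (-3 + l)*2 = 7 - (-6 + 2*l) = 7 + (6 - 2*l) = 13 - 2*l)
E(A) = -9 + A²
N = 7/5 (N = (6 + (13 - 2*6))/((-9 + (-5)²) - 11) = (6 + (13 - 12))/((-9 + 25) - 11) = (6 + 1)/(16 - 11) = 7/5 ≈ 1.4000)
(N + (m - 1*(-3)))² = (7/5 + (-14 - 1*(-3)))² = (7/5 + (-14 + 3))² = (7/5 - 11)² = (-48/5)² = 2304/25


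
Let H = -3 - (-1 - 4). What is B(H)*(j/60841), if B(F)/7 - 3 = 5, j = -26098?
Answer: -1461488/60841 ≈ -24.021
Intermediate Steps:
H = 2 (H = -3 - 1*(-5) = -3 + 5 = 2)
B(F) = 56 (B(F) = 21 + 7*5 = 21 + 35 = 56)
B(H)*(j/60841) = 56*(-26098/60841) = -1461488/60841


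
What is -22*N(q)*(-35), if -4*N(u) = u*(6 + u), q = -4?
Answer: 1540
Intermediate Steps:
N(u) = -u*(6 + u)/4
-22*N(q)*(-35) = -(-11)*(-4)*(6 - 4)/2*(-35) = -(-11)*(-4)*2/2*(-35) = -22*2*(-35) = -44*(-35) = 1540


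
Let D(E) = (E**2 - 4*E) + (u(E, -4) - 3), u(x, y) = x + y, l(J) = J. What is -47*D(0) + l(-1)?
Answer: 328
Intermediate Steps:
D(E) = -7 + E**2 - 3*E (D(E) = (E**2 - 4*E) + ((E - 4) - 3) = (E**2 - 4*E) + ((-4 + E) - 3) = (E**2 - 4*E) + (-7 + E) = -7 + E**2 - 3*E)
-47*D(0) + l(-1) = -47*(-7 + 0**2 - 3*0) - 1 = -47*(-7 + 0 + 0) - 1 = -47*(-7) - 1 = 329 - 1 = 328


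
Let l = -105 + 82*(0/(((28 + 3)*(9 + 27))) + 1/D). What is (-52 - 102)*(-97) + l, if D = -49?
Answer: 726735/49 ≈ 14831.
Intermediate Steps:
l = -5227/49 (l = -105 + 82*(0/(((28 + 3)*(9 + 27))) + 1/(-49)) = -105 + 82*(0/((31*36)) + 1*(-1/49)) = -105 + 82*(0/1116 - 1/49) = -105 + 82*(0*(1/1116) - 1/49) = -105 + 82*(0 - 1/49) = -105 + 82*(-1/49) = -105 - 82/49 = -5227/49 ≈ -106.67)
(-52 - 102)*(-97) + l = (-52 - 102)*(-97) - 5227/49 = -154*(-97) - 5227/49 = 14938 - 5227/49 = 726735/49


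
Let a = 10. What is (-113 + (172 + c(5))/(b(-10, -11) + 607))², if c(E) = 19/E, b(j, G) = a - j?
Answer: 13874955264/1092025 ≈ 12706.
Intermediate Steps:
b(j, G) = 10 - j
(-113 + (172 + c(5))/(b(-10, -11) + 607))² = (-113 + (172 + 19/5)/((10 - 1*(-10)) + 607))² = (-113 + (172 + 19*(⅕))/((10 + 10) + 607))² = (-113 + (172 + 19/5)/(20 + 607))² = (-113 + (879/5)/627)² = (-113 + (879/5)*(1/627))² = (-113 + 293/1045)² = (-117792/1045)² = 13874955264/1092025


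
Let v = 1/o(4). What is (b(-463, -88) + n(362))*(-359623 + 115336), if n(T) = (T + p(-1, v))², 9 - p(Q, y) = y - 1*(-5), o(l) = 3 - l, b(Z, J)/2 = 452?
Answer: -33123607191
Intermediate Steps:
b(Z, J) = 904 (b(Z, J) = 2*452 = 904)
v = -1 (v = 1/(3 - 1*4) = 1/(3 - 4) = 1/(-1) = -1)
p(Q, y) = 4 - y (p(Q, y) = 9 - (y - 1*(-5)) = 9 - (y + 5) = 9 - (5 + y) = 9 + (-5 - y) = 4 - y)
n(T) = (5 + T)² (n(T) = (T + (4 - 1*(-1)))² = (T + (4 + 1))² = (T + 5)² = (5 + T)²)
(b(-463, -88) + n(362))*(-359623 + 115336) = (904 + (5 + 362)²)*(-359623 + 115336) = (904 + 367²)*(-244287) = (904 + 134689)*(-244287) = 135593*(-244287) = -33123607191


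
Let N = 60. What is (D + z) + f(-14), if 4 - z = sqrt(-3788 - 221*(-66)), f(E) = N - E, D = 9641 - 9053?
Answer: 666 - sqrt(10798) ≈ 562.09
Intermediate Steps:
D = 588
f(E) = 60 - E
z = 4 - sqrt(10798) (z = 4 - sqrt(-3788 - 221*(-66)) = 4 - sqrt(-3788 + 14586) = 4 - sqrt(10798) ≈ -99.913)
(D + z) + f(-14) = (588 + (4 - sqrt(10798))) + (60 - 1*(-14)) = (592 - sqrt(10798)) + (60 + 14) = (592 - sqrt(10798)) + 74 = 666 - sqrt(10798)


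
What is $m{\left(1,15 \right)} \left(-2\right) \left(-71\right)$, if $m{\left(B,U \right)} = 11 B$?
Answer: $1562$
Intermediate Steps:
$m{\left(1,15 \right)} \left(-2\right) \left(-71\right) = 11 \cdot 1 \left(-2\right) \left(-71\right) = 11 \left(-2\right) \left(-71\right) = \left(-22\right) \left(-71\right) = 1562$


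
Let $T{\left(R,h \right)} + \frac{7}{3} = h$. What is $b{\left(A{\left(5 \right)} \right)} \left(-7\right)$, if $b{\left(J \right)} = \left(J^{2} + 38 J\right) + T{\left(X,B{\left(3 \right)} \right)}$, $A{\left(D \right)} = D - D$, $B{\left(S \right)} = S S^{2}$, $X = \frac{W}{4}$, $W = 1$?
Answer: $- \frac{518}{3} \approx -172.67$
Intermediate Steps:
$X = \frac{1}{4}$ ($X = 1 \cdot \frac{1}{4} = \frac{1}{4} \approx 0.25$)
$B{\left(S \right)} = S^{3}$
$T{\left(R,h \right)} = - \frac{7}{3} + h$
$A{\left(D \right)} = 0$
$b{\left(J \right)} = \frac{74}{3} + J^{2} + 38 J$ ($b{\left(J \right)} = \left(J^{2} + 38 J\right) - \left(\frac{7}{3} - 3^{3}\right) = \left(J^{2} + 38 J\right) + \left(- \frac{7}{3} + 27\right) = \left(J^{2} + 38 J\right) + \frac{74}{3} = \frac{74}{3} + J^{2} + 38 J$)
$b{\left(A{\left(5 \right)} \right)} \left(-7\right) = \left(\frac{74}{3} + 0^{2} + 38 \cdot 0\right) \left(-7\right) = \left(\frac{74}{3} + 0 + 0\right) \left(-7\right) = \frac{74}{3} \left(-7\right) = - \frac{518}{3}$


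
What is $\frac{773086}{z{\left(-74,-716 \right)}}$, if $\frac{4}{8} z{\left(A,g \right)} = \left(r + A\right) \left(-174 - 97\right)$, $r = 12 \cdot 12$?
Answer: $- \frac{386543}{18970} \approx -20.377$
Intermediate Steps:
$r = 144$
$z{\left(A,g \right)} = -78048 - 542 A$ ($z{\left(A,g \right)} = 2 \left(144 + A\right) \left(-174 - 97\right) = 2 \left(144 + A\right) \left(-271\right) = 2 \left(-39024 - 271 A\right) = -78048 - 542 A$)
$\frac{773086}{z{\left(-74,-716 \right)}} = \frac{773086}{-78048 - -40108} = \frac{773086}{-78048 + 40108} = \frac{773086}{-37940} = 773086 \left(- \frac{1}{37940}\right) = - \frac{386543}{18970}$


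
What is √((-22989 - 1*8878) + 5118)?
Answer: I*√26749 ≈ 163.55*I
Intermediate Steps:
√((-22989 - 1*8878) + 5118) = √((-22989 - 8878) + 5118) = √(-31867 + 5118) = √(-26749) = I*√26749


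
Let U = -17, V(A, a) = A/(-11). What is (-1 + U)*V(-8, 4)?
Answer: -144/11 ≈ -13.091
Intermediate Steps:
V(A, a) = -A/11 (V(A, a) = A*(-1/11) = -A/11)
(-1 + U)*V(-8, 4) = (-1 - 17)*(-1/11*(-8)) = -18*8/11 = -144/11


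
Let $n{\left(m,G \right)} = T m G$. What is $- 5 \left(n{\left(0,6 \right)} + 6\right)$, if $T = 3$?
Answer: $-30$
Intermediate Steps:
$n{\left(m,G \right)} = 3 G m$ ($n{\left(m,G \right)} = 3 m G = 3 G m$)
$- 5 \left(n{\left(0,6 \right)} + 6\right) = - 5 \left(3 \cdot 6 \cdot 0 + 6\right) = - 5 \left(0 + 6\right) = \left(-5\right) 6 = -30$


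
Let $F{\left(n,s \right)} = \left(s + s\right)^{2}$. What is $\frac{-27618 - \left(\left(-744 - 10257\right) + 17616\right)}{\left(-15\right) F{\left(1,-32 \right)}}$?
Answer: $\frac{11411}{20480} \approx 0.55718$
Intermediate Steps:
$F{\left(n,s \right)} = 4 s^{2}$ ($F{\left(n,s \right)} = \left(2 s\right)^{2} = 4 s^{2}$)
$\frac{-27618 - \left(\left(-744 - 10257\right) + 17616\right)}{\left(-15\right) F{\left(1,-32 \right)}} = \frac{-27618 - \left(\left(-744 - 10257\right) + 17616\right)}{\left(-15\right) 4 \left(-32\right)^{2}} = \frac{-27618 - \left(-11001 + 17616\right)}{\left(-15\right) 4 \cdot 1024} = \frac{-27618 - 6615}{\left(-15\right) 4096} = \frac{-27618 - 6615}{-61440} = \left(-34233\right) \left(- \frac{1}{61440}\right) = \frac{11411}{20480}$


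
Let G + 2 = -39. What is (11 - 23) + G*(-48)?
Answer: 1956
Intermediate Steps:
G = -41 (G = -2 - 39 = -41)
(11 - 23) + G*(-48) = (11 - 23) - 41*(-48) = -12 + 1968 = 1956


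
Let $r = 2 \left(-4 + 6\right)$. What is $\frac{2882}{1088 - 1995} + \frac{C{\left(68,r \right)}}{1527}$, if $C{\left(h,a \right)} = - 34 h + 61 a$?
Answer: $- \frac{6276490}{1384989} \approx -4.5318$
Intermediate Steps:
$r = 4$ ($r = 2 \cdot 2 = 4$)
$\frac{2882}{1088 - 1995} + \frac{C{\left(68,r \right)}}{1527} = \frac{2882}{1088 - 1995} + \frac{\left(-34\right) 68 + 61 \cdot 4}{1527} = \frac{2882}{-907} + \left(-2312 + 244\right) \frac{1}{1527} = 2882 \left(- \frac{1}{907}\right) - \frac{2068}{1527} = - \frac{2882}{907} - \frac{2068}{1527} = - \frac{6276490}{1384989}$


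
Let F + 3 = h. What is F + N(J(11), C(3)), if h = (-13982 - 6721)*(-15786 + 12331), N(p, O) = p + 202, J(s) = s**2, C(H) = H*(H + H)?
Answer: 71529185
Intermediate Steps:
C(H) = 2*H**2 (C(H) = H*(2*H) = 2*H**2)
N(p, O) = 202 + p
h = 71528865 (h = -20703*(-3455) = 71528865)
F = 71528862 (F = -3 + 71528865 = 71528862)
F + N(J(11), C(3)) = 71528862 + (202 + 11**2) = 71528862 + (202 + 121) = 71528862 + 323 = 71529185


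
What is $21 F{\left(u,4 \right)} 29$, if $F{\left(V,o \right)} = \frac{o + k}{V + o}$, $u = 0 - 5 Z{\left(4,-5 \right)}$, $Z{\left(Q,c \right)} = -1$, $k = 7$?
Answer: $\frac{2233}{3} \approx 744.33$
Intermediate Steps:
$u = 5$ ($u = 0 - -5 = 0 + 5 = 5$)
$F{\left(V,o \right)} = \frac{7 + o}{V + o}$ ($F{\left(V,o \right)} = \frac{o + 7}{V + o} = \frac{7 + o}{V + o}$)
$21 F{\left(u,4 \right)} 29 = 21 \frac{7 + 4}{5 + 4} \cdot 29 = 21 \cdot \frac{1}{9} \cdot 11 \cdot 29 = 21 \cdot \frac{11}{9} \cdot 29 = \frac{77}{3} \cdot 29 = \frac{2233}{3}$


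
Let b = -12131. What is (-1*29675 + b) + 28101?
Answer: -13705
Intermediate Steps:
(-1*29675 + b) + 28101 = (-1*29675 - 12131) + 28101 = (-29675 - 12131) + 28101 = -41806 + 28101 = -13705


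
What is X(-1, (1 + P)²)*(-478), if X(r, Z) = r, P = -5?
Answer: 478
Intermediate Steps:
X(-1, (1 + P)²)*(-478) = -1*(-478) = 478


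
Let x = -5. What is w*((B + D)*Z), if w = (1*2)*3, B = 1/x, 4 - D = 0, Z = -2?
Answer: -228/5 ≈ -45.600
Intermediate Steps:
D = 4 (D = 4 - 1*0 = 4 + 0 = 4)
B = -1/5 (B = 1/(-5) = -1/5 ≈ -0.20000)
w = 6 (w = 2*3 = 6)
w*((B + D)*Z) = 6*((-1/5 + 4)*(-2)) = 6*((19/5)*(-2)) = 6*(-38/5) = -228/5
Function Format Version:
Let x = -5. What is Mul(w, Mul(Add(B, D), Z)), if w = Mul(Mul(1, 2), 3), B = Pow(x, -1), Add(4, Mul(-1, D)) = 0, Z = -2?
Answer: Rational(-228, 5) ≈ -45.600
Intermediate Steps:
D = 4 (D = Add(4, Mul(-1, 0)) = Add(4, 0) = 4)
B = Rational(-1, 5) (B = Pow(-5, -1) = Rational(-1, 5) ≈ -0.20000)
w = 6 (w = Mul(2, 3) = 6)
Mul(w, Mul(Add(B, D), Z)) = Mul(6, Mul(Add(Rational(-1, 5), 4), -2)) = Mul(6, Mul(Rational(19, 5), -2)) = Mul(6, Rational(-38, 5)) = Rational(-228, 5)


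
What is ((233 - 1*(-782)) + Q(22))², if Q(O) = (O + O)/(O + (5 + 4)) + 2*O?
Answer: 1080634129/961 ≈ 1.1245e+6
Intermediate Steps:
Q(O) = 2*O + 2*O/(9 + O) (Q(O) = (2*O)/(O + 9) + 2*O = (2*O)/(9 + O) + 2*O = 2*O/(9 + O) + 2*O = 2*O + 2*O/(9 + O))
((233 - 1*(-782)) + Q(22))² = ((233 - 1*(-782)) + 2*22*(10 + 22)/(9 + 22))² = ((233 + 782) + 2*22*32/31)² = (1015 + 2*22*(1/31)*32)² = (1015 + 1408/31)² = (32873/31)² = 1080634129/961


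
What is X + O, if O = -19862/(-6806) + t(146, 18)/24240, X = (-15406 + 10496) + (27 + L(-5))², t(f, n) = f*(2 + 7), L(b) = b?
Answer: -60808312623/13748120 ≈ -4423.0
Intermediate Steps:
t(f, n) = 9*f (t(f, n) = f*9 = 9*f)
X = -4426 (X = (-15406 + 10496) + (27 - 5)² = -4910 + 22² = -4910 + 484 = -4426)
O = 40866497/13748120 (O = -19862/(-6806) + (9*146)/24240 = -19862*(-1/6806) + 1314*(1/24240) = 9931/3403 + 219/4040 = 40866497/13748120 ≈ 2.9725)
X + O = -4426 + 40866497/13748120 = -60808312623/13748120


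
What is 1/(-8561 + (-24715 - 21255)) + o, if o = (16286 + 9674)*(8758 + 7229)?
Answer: 22631593038119/54531 ≈ 4.1502e+8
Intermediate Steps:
o = 415022520 (o = 25960*15987 = 415022520)
1/(-8561 + (-24715 - 21255)) + o = 1/(-8561 + (-24715 - 21255)) + 415022520 = 1/(-8561 - 45970) + 415022520 = 1/(-54531) + 415022520 = -1/54531 + 415022520 = 22631593038119/54531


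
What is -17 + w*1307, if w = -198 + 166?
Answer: -41841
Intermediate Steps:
w = -32
-17 + w*1307 = -17 - 32*1307 = -17 - 41824 = -41841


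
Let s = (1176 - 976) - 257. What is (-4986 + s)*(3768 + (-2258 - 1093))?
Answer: -2102931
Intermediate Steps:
s = -57 (s = 200 - 257 = -57)
(-4986 + s)*(3768 + (-2258 - 1093)) = (-4986 - 57)*(3768 + (-2258 - 1093)) = -5043*(3768 - 3351) = -5043*417 = -2102931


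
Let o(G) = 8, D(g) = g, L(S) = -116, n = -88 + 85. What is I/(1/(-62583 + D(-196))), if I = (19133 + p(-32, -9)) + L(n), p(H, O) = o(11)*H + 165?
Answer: -1188155354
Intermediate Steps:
n = -3
p(H, O) = 165 + 8*H (p(H, O) = 8*H + 165 = 165 + 8*H)
I = 18926 (I = (19133 + (165 + 8*(-32))) - 116 = (19133 + (165 - 256)) - 116 = (19133 - 91) - 116 = 19042 - 116 = 18926)
I/(1/(-62583 + D(-196))) = 18926/(1/(-62583 - 196)) = 18926/(1/(-62779)) = 18926/(-1/62779) = 18926*(-62779) = -1188155354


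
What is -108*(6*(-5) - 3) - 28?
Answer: 3536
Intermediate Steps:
-108*(6*(-5) - 3) - 28 = -108*(-30 - 3) - 28 = -108*(-33) - 28 = 3564 - 28 = 3536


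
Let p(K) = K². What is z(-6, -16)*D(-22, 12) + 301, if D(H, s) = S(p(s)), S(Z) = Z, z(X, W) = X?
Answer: -563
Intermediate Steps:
D(H, s) = s²
z(-6, -16)*D(-22, 12) + 301 = -6*12² + 301 = -6*144 + 301 = -864 + 301 = -563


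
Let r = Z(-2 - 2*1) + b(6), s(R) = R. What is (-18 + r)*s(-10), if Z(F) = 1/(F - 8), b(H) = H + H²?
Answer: -1435/6 ≈ -239.17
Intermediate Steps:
Z(F) = 1/(-8 + F)
r = 503/12 (r = 1/(-8 + (-2 - 2*1)) + 6*(1 + 6) = 1/(-8 + (-2 - 2)) + 6*7 = 1/(-8 - 4) + 42 = 1/(-12) + 42 = -1/12 + 42 = 503/12 ≈ 41.917)
(-18 + r)*s(-10) = (-18 + 503/12)*(-10) = (287/12)*(-10) = -1435/6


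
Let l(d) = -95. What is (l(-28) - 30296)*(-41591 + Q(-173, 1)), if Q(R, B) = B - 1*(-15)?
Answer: 1263505825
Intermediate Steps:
Q(R, B) = 15 + B (Q(R, B) = B + 15 = 15 + B)
(l(-28) - 30296)*(-41591 + Q(-173, 1)) = (-95 - 30296)*(-41591 + (15 + 1)) = -30391*(-41591 + 16) = -30391*(-41575) = 1263505825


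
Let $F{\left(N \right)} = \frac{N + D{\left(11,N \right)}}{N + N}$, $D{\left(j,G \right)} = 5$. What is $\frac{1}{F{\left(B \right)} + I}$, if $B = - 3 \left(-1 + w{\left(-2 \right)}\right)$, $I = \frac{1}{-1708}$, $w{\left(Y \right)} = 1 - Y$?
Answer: $\frac{1281}{106} \approx 12.085$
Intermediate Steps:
$I = - \frac{1}{1708} \approx -0.00058548$
$B = -6$ ($B = - 3 \left(-1 + \left(1 - -2\right)\right) = - 3 \left(-1 + \left(1 + 2\right)\right) = - 3 \left(-1 + 3\right) = \left(-3\right) 2 = -6$)
$F{\left(N \right)} = \frac{5 + N}{2 N}$ ($F{\left(N \right)} = \frac{N + 5}{N + N} = \frac{5 + N}{2 N}$)
$\frac{1}{F{\left(B \right)} + I} = \frac{1}{\frac{5 - 6}{2 \left(-6\right)} - \frac{1}{1708}} = \frac{1}{\frac{1}{2} \left(- \frac{1}{6}\right) \left(-1\right) - \frac{1}{1708}} = \frac{1}{\frac{1}{12} - \frac{1}{1708}} = \frac{1}{\frac{106}{1281}} = \frac{1281}{106}$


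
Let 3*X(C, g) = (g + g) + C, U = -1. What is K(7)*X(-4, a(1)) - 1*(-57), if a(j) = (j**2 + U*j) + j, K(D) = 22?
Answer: 127/3 ≈ 42.333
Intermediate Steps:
a(j) = j**2 (a(j) = (j**2 - j) + j = j**2)
X(C, g) = C/3 + 2*g/3 (X(C, g) = ((g + g) + C)/3 = (2*g + C)/3 = (C + 2*g)/3 = C/3 + 2*g/3)
K(7)*X(-4, a(1)) - 1*(-57) = 22*((1/3)*(-4) + (2/3)*1**2) - 1*(-57) = 22*(-4/3 + (2/3)*1) + 57 = 22*(-4/3 + 2/3) + 57 = 22*(-2/3) + 57 = -44/3 + 57 = 127/3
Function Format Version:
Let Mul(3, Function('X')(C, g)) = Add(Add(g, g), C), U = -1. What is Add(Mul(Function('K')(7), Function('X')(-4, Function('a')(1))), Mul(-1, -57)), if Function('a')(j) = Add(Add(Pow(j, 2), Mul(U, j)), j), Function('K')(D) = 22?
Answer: Rational(127, 3) ≈ 42.333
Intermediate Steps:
Function('a')(j) = Pow(j, 2) (Function('a')(j) = Add(Add(Pow(j, 2), Mul(-1, j)), j) = Pow(j, 2))
Function('X')(C, g) = Add(Mul(Rational(1, 3), C), Mul(Rational(2, 3), g)) (Function('X')(C, g) = Mul(Rational(1, 3), Add(Add(g, g), C)) = Mul(Rational(1, 3), Add(Mul(2, g), C)) = Mul(Rational(1, 3), Add(C, Mul(2, g))) = Add(Mul(Rational(1, 3), C), Mul(Rational(2, 3), g)))
Add(Mul(Function('K')(7), Function('X')(-4, Function('a')(1))), Mul(-1, -57)) = Add(Mul(22, Add(Mul(Rational(1, 3), -4), Mul(Rational(2, 3), Pow(1, 2)))), Mul(-1, -57)) = Add(Mul(22, Add(Rational(-4, 3), Mul(Rational(2, 3), 1))), 57) = Add(Mul(22, Add(Rational(-4, 3), Rational(2, 3))), 57) = Add(Mul(22, Rational(-2, 3)), 57) = Add(Rational(-44, 3), 57) = Rational(127, 3)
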